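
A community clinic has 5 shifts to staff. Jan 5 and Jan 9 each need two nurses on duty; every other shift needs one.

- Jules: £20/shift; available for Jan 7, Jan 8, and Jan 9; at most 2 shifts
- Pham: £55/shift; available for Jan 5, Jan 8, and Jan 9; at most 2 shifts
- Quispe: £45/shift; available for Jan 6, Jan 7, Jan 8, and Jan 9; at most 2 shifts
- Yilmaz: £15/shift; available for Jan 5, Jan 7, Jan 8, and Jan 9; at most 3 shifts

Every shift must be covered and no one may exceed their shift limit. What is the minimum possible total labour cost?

£185

Jan 5 can only be covered by Pham and Yilmaz, so that assignment is forced.
Jan 6 can only be covered by Quispe, so that assignment is forced.
Picking the cheapest available nurse for each shift independently would cost £180, but that ignores the shift limits.
An optimal schedule: Jan 5→Yilmaz+Pham, Jan 6→Quispe, Jan 7→Yilmaz, Jan 8→Jules, Jan 9→Yilmaz+Jules.
Total: 15 + 55 + 45 + 15 + 20 + 15 + 20 = £185.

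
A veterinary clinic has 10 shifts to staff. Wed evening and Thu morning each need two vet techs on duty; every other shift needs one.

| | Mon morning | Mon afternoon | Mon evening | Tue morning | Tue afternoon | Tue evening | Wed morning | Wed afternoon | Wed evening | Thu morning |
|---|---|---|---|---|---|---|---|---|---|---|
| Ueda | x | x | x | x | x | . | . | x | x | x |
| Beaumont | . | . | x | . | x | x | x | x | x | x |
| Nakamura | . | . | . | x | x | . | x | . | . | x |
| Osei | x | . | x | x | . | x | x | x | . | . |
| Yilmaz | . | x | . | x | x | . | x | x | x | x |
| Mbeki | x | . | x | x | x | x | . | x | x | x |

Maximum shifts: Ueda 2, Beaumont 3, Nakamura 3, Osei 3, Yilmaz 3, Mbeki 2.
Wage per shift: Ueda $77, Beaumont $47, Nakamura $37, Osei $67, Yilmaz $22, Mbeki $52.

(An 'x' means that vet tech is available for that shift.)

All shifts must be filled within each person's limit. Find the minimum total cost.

$489

Picking the cheapest available vet tech for each shift independently would cost $384, but that ignores the shift limits.
An optimal schedule: Mon morning→Mbeki, Mon afternoon→Yilmaz, Mon evening→Beaumont, Tue morning→Nakamura, Tue afternoon→Nakamura, Tue evening→Beaumont, Wed morning→Yilmaz, Wed afternoon→Osei, Wed evening→Yilmaz+Beaumont, Thu morning→Nakamura+Mbeki.
Total: 52 + 22 + 47 + 37 + 37 + 47 + 22 + 67 + 22 + 47 + 37 + 52 = $489.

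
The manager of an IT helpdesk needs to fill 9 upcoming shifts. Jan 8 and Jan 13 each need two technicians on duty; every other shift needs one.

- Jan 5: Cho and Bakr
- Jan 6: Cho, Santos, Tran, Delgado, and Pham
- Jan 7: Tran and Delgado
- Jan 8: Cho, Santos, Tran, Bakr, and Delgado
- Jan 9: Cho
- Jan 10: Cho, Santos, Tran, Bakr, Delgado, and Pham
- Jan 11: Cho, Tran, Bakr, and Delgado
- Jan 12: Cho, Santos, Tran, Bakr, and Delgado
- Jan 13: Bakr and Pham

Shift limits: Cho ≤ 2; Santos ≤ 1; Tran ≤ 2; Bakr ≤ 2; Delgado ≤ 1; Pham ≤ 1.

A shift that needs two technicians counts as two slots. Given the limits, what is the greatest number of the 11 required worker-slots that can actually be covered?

Total capacity across all technicians is 2+1+2+2+1+1 = 9, and 11 slots are needed, so at most 9 can be filled.
An assignment achieving 9: Jan 5→Cho, Jan 6→Santos, Jan 7→Tran, Jan 8→Bakr+Delgado, Jan 9→Cho, Jan 11→Tran, Jan 13→Bakr+Pham.
Loads: Cho 2/2, Santos 1/1, Tran 2/2, Bakr 2/2, Delgado 1/1, Pham 1/1.

9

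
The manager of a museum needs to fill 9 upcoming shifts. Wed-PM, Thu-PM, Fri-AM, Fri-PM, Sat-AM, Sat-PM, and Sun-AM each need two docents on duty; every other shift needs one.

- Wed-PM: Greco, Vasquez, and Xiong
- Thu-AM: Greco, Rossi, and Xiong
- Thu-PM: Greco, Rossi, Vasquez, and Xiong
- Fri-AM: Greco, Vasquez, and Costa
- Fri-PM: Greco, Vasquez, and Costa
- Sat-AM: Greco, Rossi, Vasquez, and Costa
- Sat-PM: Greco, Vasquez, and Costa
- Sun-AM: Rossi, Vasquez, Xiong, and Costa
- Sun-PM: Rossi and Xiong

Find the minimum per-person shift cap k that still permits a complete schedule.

4

With 5 docents and 16 worker-slots to fill, someone must work at least ⌈16/5⌉ = 4 shifts, so k ≥ 4.
k = 4 works: Wed-PM→Greco+Vasquez, Thu-AM→Greco, Thu-PM→Rossi+Xiong, Fri-AM→Greco+Vasquez, Fri-PM→Greco+Vasquez, Sat-AM→Rossi+Costa, Sat-PM→Vasquez+Costa, Sun-AM→Rossi+Xiong, Sun-PM→Rossi.
Loads: Greco 4, Rossi 4, Vasquez 4, Xiong 2, Costa 2 — all ≤ 4.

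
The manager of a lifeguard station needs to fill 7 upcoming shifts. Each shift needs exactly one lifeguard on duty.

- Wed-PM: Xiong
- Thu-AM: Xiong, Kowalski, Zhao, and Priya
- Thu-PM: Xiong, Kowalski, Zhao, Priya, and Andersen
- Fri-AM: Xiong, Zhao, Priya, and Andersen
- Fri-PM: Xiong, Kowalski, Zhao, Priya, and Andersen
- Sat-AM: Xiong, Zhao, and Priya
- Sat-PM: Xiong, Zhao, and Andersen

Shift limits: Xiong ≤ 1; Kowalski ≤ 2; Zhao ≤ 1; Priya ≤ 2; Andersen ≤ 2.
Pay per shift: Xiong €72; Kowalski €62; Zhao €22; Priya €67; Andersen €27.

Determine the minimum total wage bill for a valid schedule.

Wed-PM can only be covered by Xiong, so that assignment is forced.
Picking the cheapest available lifeguard for each shift independently would cost €204, but that ignores the shift limits.
An optimal schedule: Wed-PM→Xiong, Thu-AM→Kowalski, Thu-PM→Kowalski, Fri-AM→Andersen, Fri-PM→Priya, Sat-AM→Zhao, Sat-PM→Andersen.
Total: 72 + 62 + 62 + 27 + 67 + 22 + 27 = €339.

€339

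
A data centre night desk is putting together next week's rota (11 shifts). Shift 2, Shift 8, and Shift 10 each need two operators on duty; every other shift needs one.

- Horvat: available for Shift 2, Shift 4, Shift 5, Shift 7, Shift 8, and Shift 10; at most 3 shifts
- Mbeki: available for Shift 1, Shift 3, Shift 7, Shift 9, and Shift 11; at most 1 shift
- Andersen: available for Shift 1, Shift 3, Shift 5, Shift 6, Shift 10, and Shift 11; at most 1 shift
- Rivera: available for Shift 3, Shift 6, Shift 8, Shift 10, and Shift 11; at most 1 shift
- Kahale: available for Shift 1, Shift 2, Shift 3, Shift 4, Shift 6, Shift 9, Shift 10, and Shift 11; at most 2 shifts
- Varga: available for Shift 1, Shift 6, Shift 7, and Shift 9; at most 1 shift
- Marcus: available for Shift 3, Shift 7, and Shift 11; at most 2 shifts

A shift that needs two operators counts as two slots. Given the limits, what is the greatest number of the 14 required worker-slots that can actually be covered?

11

Total capacity across all operators is 3+1+1+1+2+1+2 = 11, and 14 slots are needed, so at most 11 can be filled.
An assignment achieving 11: Shift 1→Andersen, Shift 2→Horvat+Kahale, Shift 3→Marcus, Shift 4→Horvat, Shift 5→Horvat, Shift 6→Kahale, Shift 7→Varga, Shift 8→Rivera, Shift 9→Mbeki, Shift 11→Marcus.
Loads: Horvat 3/3, Mbeki 1/1, Andersen 1/1, Rivera 1/1, Kahale 2/2, Varga 1/1, Marcus 2/2.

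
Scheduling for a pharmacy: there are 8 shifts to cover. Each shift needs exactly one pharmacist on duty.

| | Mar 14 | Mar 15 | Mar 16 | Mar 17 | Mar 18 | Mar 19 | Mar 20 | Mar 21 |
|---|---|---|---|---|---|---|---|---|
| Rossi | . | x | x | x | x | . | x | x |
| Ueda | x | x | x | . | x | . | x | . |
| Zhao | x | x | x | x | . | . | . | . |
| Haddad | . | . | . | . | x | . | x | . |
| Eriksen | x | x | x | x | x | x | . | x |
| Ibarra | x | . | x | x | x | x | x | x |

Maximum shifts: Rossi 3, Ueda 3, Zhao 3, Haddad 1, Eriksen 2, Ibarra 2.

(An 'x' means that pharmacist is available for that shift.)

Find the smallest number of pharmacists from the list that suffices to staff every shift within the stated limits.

3

8 slots to fill and no one can take more than 3, so at least ⌈8/3⌉ = 3 pharmacists are needed.
Rossi, Ueda, and Eriksen alone can cover everything: Mar 14→Ueda, Mar 15→Ueda, Mar 16→Ueda, Mar 17→Rossi, Mar 18→Eriksen, Mar 19→Eriksen, Mar 20→Rossi, Mar 21→Rossi.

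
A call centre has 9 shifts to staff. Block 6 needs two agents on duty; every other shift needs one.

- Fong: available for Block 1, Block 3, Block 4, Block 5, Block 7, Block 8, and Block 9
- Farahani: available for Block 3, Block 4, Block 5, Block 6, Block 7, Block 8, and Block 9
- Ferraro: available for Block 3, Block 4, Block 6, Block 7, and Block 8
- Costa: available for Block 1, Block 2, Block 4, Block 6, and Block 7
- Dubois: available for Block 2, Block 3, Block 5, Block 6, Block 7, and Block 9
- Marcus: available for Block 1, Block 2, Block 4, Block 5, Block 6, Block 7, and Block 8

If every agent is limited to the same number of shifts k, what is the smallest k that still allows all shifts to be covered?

With 6 agents and 10 worker-slots to fill, someone must work at least ⌈10/6⌉ = 2 shifts, so k ≥ 2.
k = 2 works: Block 1→Fong, Block 2→Costa, Block 3→Farahani, Block 4→Ferraro, Block 5→Farahani, Block 6→Dubois+Marcus, Block 7→Costa, Block 8→Ferraro, Block 9→Fong.
Loads: Fong 2, Farahani 2, Ferraro 2, Costa 2, Dubois 1, Marcus 1 — all ≤ 2.

2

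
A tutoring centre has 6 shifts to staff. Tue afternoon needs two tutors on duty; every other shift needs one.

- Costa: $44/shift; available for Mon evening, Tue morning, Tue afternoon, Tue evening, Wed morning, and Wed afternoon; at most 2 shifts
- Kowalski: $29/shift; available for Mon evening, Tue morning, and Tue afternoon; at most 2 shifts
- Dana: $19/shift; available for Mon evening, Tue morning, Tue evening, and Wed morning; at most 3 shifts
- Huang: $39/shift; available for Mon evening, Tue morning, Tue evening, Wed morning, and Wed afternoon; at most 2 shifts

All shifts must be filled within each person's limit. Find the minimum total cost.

$198

Tue afternoon can only be covered by Costa and Kowalski, so that assignment is forced.
Picking the cheapest available tutor for each shift independently would cost $188, but that ignores the shift limits.
An optimal schedule: Mon evening→Dana, Tue morning→Kowalski, Tue afternoon→Kowalski+Costa, Tue evening→Dana, Wed morning→Dana, Wed afternoon→Huang.
Total: 19 + 29 + 29 + 44 + 19 + 19 + 39 = $198.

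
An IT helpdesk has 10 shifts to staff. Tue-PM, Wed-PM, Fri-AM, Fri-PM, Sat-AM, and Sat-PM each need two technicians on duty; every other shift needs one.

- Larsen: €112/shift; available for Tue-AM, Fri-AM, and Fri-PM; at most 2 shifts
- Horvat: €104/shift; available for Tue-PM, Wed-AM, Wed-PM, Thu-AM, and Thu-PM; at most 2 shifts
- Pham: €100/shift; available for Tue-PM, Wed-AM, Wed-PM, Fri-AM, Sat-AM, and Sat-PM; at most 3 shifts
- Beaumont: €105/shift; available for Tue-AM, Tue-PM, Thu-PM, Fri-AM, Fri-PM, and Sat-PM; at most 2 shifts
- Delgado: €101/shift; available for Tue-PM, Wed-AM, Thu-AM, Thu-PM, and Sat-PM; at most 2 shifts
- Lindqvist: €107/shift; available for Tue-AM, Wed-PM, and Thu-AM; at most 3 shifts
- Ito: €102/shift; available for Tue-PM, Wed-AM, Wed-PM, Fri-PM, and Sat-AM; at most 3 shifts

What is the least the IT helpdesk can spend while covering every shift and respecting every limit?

Sat-AM can only be covered by Pham and Ito, so that assignment is forced.
Picking the cheapest available technician for each shift independently would cost €1625, but that ignores the shift limits.
An optimal schedule: Tue-AM→Lindqvist, Tue-PM→Horvat+Beaumont, Wed-AM→Ito, Wed-PM→Horvat+Lindqvist, Thu-AM→Lindqvist, Thu-PM→Delgado, Fri-AM→Pham+Beaumont, Fri-PM→Ito+Larsen, Sat-AM→Pham+Ito, Sat-PM→Pham+Delgado.
Total: 107 + 104 + 105 + 102 + 104 + 107 + 107 + 101 + 100 + 105 + 102 + 112 + 100 + 102 + 100 + 101 = €1659.

€1659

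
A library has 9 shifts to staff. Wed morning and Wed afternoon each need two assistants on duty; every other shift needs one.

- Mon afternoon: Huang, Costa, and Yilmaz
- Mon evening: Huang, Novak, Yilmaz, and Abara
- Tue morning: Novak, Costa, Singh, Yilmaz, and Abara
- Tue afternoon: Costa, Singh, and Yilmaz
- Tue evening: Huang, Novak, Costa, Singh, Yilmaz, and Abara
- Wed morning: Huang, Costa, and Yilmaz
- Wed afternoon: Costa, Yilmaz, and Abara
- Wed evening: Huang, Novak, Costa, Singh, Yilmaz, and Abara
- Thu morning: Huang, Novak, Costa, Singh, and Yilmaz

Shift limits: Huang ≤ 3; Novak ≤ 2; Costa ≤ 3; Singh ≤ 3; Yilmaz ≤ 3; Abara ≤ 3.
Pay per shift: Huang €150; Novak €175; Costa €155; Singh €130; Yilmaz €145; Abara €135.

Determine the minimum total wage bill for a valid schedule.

€1530

Picking the cheapest available assistant for each shift independently would cost €1505, but that ignores the shift limits.
An optimal schedule: Mon afternoon→Yilmaz, Mon evening→Abara, Tue morning→Singh, Tue afternoon→Singh, Tue evening→Abara, Wed morning→Yilmaz+Huang, Wed afternoon→Abara+Yilmaz, Wed evening→Huang, Thu morning→Singh.
Total: 145 + 135 + 130 + 130 + 135 + 145 + 150 + 135 + 145 + 150 + 130 = €1530.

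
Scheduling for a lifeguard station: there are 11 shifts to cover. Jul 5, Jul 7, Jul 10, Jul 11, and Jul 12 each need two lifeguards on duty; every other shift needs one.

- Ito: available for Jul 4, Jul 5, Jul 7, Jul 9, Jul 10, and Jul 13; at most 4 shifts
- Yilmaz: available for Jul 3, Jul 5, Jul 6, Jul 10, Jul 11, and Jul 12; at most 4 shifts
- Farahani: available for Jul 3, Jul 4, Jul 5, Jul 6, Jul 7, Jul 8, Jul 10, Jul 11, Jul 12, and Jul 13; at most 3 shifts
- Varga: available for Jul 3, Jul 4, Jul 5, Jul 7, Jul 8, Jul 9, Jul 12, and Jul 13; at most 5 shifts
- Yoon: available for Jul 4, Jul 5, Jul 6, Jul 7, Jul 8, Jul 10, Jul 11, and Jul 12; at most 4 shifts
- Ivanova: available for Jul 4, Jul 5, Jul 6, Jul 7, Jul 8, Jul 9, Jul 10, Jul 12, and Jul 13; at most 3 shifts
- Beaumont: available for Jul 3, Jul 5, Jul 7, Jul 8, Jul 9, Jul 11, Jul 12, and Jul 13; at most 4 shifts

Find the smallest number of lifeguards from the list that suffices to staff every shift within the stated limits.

16 slots to fill and no one can take more than 5, so at least ⌈16/5⌉ = 4 lifeguards are needed.
Ito, Yilmaz, Farahani, and Varga alone can cover everything: Jul 3→Yilmaz, Jul 4→Varga, Jul 5→Ito+Varga, Jul 6→Yilmaz, Jul 7→Ito+Varga, Jul 8→Farahani, Jul 9→Ito, Jul 10→Ito+Yilmaz, Jul 11→Yilmaz+Farahani, Jul 12→Farahani+Varga, Jul 13→Varga.

4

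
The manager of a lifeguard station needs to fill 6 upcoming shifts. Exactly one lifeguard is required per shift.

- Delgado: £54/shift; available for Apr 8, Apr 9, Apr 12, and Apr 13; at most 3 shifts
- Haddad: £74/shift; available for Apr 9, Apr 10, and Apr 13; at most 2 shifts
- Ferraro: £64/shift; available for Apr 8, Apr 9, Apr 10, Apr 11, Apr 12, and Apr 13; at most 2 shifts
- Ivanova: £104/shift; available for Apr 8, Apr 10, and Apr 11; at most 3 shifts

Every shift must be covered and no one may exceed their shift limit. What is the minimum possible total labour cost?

Picking the cheapest available lifeguard for each shift independently would cost £344, but that ignores the shift limits.
An optimal schedule: Apr 8→Delgado, Apr 9→Delgado, Apr 10→Ferraro, Apr 11→Ferraro, Apr 12→Delgado, Apr 13→Haddad.
Total: 54 + 54 + 64 + 64 + 54 + 74 = £364.

£364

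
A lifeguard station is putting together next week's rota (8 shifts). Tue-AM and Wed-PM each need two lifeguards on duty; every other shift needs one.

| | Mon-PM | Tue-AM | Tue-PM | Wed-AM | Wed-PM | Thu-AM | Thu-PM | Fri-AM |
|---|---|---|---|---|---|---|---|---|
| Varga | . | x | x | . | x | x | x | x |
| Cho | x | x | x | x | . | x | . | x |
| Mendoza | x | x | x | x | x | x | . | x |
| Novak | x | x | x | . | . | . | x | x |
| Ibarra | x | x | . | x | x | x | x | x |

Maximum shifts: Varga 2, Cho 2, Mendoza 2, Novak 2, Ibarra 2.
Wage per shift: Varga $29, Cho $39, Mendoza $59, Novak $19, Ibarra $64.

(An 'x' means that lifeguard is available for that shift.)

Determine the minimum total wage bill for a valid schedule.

$420

Picking the cheapest available lifeguard for each shift independently would cost $280, but that ignores the shift limits.
An optimal schedule: Mon-PM→Cho, Tue-AM→Novak+Ibarra, Tue-PM→Mendoza, Wed-AM→Cho, Wed-PM→Varga+Mendoza, Thu-AM→Ibarra, Thu-PM→Varga, Fri-AM→Novak.
Total: 39 + 19 + 64 + 59 + 39 + 29 + 59 + 64 + 29 + 19 = $420.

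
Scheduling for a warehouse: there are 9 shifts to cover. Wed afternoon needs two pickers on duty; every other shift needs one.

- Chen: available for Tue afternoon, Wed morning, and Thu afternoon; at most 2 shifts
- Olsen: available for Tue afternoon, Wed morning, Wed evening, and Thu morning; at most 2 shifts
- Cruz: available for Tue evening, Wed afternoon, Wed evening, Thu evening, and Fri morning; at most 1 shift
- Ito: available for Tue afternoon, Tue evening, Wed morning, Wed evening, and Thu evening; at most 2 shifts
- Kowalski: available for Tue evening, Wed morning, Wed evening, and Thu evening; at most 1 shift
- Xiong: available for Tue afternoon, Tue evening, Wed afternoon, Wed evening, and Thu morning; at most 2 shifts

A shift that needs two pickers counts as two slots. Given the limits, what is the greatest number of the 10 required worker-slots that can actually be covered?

Total capacity across all pickers is 2+2+1+2+1+2 = 10, and 10 slots are needed, so at most 10 can be filled.
Shifts {Wed afternoon, Fri morning} need 3 slots but only Cruz and Xiong are available for them, supplying at most 2 — so at least 1 slot must go unfilled.
An assignment achieving 9: Tue afternoon→Chen, Tue evening→Ito, Wed morning→Olsen, Wed afternoon→Xiong, Wed evening→Kowalski, Thu morning→Olsen, Thu afternoon→Chen, Thu evening→Ito, Fri morning→Cruz.
Loads: Chen 2/2, Olsen 2/2, Cruz 1/1, Ito 2/2, Kowalski 1/1, Xiong 1/2.

9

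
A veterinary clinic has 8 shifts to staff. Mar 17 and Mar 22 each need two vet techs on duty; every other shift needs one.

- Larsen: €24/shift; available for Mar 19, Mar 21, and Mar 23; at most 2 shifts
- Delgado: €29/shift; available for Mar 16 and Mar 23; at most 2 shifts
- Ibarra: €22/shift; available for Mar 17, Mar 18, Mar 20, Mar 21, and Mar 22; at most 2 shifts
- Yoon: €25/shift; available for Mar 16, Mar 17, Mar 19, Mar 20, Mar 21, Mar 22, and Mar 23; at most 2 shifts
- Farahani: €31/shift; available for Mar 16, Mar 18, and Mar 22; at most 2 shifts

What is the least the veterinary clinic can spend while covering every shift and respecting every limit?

€262

Mar 17 can only be covered by Ibarra and Yoon, so that assignment is forced.
Picking the cheapest available vet tech for each shift independently would cost €233, but that ignores the shift limits.
An optimal schedule: Mar 16→Delgado, Mar 17→Ibarra+Yoon, Mar 18→Farahani, Mar 19→Larsen, Mar 20→Ibarra, Mar 21→Larsen, Mar 22→Yoon+Farahani, Mar 23→Delgado.
Total: 29 + 22 + 25 + 31 + 24 + 22 + 24 + 25 + 31 + 29 = €262.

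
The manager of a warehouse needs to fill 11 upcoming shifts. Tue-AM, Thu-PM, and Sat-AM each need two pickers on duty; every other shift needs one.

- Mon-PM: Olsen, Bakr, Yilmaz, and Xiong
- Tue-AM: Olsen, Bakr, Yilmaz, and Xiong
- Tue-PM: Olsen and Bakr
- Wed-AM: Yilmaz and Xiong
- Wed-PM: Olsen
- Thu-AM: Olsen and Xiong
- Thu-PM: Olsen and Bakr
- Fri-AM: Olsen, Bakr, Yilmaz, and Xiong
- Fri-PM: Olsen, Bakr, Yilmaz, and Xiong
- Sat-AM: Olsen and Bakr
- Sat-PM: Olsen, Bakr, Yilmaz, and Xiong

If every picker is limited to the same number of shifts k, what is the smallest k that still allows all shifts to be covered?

4

With 4 pickers and 14 worker-slots to fill, someone must work at least ⌈14/4⌉ = 4 shifts, so k ≥ 4.
k = 4 works: Mon-PM→Bakr, Tue-AM→Yilmaz+Xiong, Tue-PM→Olsen, Wed-AM→Yilmaz, Wed-PM→Olsen, Thu-AM→Xiong, Thu-PM→Olsen+Bakr, Fri-AM→Bakr, Fri-PM→Yilmaz, Sat-AM→Olsen+Bakr, Sat-PM→Yilmaz.
Loads: Olsen 4, Bakr 4, Yilmaz 4, Xiong 2 — all ≤ 4.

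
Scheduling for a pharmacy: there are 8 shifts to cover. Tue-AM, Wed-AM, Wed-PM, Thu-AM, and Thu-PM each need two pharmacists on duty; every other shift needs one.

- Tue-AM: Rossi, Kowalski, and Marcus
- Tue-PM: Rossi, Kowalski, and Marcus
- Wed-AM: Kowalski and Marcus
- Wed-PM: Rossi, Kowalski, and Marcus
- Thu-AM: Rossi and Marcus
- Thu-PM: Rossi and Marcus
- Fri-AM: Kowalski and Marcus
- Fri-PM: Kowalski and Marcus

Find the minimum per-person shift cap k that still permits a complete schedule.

5

With 3 pharmacists and 13 worker-slots to fill, someone must work at least ⌈13/3⌉ = 5 shifts, so k ≥ 5.
k = 5 works: Tue-AM→Rossi+Kowalski, Tue-PM→Rossi, Wed-AM→Kowalski+Marcus, Wed-PM→Rossi+Kowalski, Thu-AM→Rossi+Marcus, Thu-PM→Rossi+Marcus, Fri-AM→Kowalski, Fri-PM→Kowalski.
Loads: Rossi 5, Kowalski 5, Marcus 3 — all ≤ 5.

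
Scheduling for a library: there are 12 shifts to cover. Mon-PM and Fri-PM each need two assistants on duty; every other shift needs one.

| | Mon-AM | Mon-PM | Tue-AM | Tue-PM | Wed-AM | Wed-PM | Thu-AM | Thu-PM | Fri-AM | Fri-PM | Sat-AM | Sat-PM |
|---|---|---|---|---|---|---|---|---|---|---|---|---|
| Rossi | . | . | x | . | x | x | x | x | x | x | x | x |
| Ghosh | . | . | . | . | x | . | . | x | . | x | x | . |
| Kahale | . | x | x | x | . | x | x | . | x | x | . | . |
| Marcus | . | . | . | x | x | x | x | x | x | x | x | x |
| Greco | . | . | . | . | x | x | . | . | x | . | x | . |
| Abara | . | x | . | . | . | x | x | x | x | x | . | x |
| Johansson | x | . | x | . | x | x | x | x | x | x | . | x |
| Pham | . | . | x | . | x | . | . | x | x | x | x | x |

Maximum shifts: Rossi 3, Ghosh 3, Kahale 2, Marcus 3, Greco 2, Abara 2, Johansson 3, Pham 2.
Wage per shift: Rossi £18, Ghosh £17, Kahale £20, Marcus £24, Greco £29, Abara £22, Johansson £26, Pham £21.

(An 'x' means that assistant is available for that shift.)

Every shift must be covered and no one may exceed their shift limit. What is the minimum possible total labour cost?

Mon-AM can only be covered by Johansson, so that assignment is forced.
Mon-PM can only be covered by Kahale and Abara, so that assignment is forced.
Picking the cheapest available assistant for each shift independently would cost £264, but that ignores the shift limits.
An optimal schedule: Mon-AM→Johansson, Mon-PM→Kahale+Abara, Tue-AM→Rossi, Tue-PM→Kahale, Wed-AM→Ghosh, Wed-PM→Abara, Thu-AM→Rossi, Thu-PM→Ghosh, Fri-AM→Pham, Fri-PM→Pham+Marcus, Sat-AM→Ghosh, Sat-PM→Rossi.
Total: 26 + 20 + 22 + 18 + 20 + 17 + 22 + 18 + 17 + 21 + 21 + 24 + 17 + 18 = £281.

£281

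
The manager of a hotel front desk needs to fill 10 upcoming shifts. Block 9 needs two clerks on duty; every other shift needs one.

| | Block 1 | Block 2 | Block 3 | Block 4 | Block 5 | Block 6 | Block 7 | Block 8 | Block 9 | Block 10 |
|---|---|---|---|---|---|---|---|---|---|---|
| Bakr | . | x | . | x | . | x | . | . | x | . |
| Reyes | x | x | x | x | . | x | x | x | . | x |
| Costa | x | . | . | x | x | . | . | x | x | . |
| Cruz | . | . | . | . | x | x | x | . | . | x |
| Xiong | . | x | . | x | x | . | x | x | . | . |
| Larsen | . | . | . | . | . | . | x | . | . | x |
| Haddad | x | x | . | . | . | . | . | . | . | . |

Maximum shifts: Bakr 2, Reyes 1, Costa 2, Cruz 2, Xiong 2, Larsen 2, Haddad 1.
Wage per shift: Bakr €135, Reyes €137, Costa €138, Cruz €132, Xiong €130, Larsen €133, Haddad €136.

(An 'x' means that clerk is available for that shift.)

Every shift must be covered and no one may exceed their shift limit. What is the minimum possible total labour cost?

Block 3 can only be covered by Reyes, so that assignment is forced.
Block 9 can only be covered by Bakr and Costa, so that assignment is forced.
Picking the cheapest available clerk for each shift independently would cost €1460, but that ignores the shift limits.
An optimal schedule: Block 1→Haddad, Block 2→Xiong, Block 3→Reyes, Block 4→Bakr, Block 5→Cruz, Block 6→Cruz, Block 7→Larsen, Block 8→Xiong, Block 9→Bakr+Costa, Block 10→Larsen.
Total: 136 + 130 + 137 + 135 + 132 + 132 + 133 + 130 + 135 + 138 + 133 = €1471.

€1471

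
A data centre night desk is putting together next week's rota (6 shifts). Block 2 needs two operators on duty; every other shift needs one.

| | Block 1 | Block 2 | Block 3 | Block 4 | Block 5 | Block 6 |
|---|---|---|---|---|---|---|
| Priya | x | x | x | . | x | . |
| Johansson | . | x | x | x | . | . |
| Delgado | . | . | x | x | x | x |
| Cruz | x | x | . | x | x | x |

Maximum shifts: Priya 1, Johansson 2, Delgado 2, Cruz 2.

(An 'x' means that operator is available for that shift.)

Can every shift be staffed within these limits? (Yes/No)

Yes

One valid schedule: Block 1→Priya, Block 2→Johansson+Cruz, Block 3→Johansson, Block 4→Delgado, Block 5→Cruz, Block 6→Delgado.
Loads: Priya 1/1, Johansson 2/2, Delgado 2/2, Cruz 2/2 — all within limits.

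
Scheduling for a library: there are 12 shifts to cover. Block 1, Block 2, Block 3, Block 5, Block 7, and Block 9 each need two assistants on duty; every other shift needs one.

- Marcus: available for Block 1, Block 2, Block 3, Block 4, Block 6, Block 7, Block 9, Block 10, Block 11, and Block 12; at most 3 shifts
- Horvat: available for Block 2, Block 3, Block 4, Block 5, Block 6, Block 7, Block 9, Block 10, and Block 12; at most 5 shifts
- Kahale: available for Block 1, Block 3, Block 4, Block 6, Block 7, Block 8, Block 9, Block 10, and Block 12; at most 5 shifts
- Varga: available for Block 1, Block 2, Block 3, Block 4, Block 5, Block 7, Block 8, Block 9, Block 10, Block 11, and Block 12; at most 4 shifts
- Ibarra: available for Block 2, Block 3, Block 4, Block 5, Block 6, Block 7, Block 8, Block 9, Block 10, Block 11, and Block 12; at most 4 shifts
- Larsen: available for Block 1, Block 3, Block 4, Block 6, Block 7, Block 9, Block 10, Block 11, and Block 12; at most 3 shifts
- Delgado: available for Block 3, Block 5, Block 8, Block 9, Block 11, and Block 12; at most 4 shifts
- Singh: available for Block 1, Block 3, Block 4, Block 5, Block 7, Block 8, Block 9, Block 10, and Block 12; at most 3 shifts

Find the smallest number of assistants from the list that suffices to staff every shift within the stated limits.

4

18 slots to fill and no one can take more than 5, so at least ⌈18/5⌉ = 4 assistants are needed.
Horvat, Kahale, Varga, and Ibarra alone can cover everything: Block 1→Kahale+Varga, Block 2→Horvat+Varga, Block 3→Kahale+Ibarra, Block 4→Horvat, Block 5→Horvat+Varga, Block 6→Horvat, Block 7→Kahale+Ibarra, Block 8→Kahale, Block 9→Kahale+Ibarra, Block 10→Horvat, Block 11→Varga, Block 12→Ibarra.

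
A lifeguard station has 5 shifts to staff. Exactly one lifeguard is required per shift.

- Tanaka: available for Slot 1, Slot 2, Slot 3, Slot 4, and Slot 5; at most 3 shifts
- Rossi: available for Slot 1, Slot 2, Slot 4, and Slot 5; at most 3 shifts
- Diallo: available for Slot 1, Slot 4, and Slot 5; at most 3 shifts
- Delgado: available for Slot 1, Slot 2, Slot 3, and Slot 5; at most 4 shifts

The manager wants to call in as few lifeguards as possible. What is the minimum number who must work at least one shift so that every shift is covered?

2

5 slots to fill and no one can take more than 4, so at least ⌈5/4⌉ = 2 lifeguards are needed.
Tanaka and Rossi alone can cover everything: Slot 1→Tanaka, Slot 2→Tanaka, Slot 3→Tanaka, Slot 4→Rossi, Slot 5→Rossi.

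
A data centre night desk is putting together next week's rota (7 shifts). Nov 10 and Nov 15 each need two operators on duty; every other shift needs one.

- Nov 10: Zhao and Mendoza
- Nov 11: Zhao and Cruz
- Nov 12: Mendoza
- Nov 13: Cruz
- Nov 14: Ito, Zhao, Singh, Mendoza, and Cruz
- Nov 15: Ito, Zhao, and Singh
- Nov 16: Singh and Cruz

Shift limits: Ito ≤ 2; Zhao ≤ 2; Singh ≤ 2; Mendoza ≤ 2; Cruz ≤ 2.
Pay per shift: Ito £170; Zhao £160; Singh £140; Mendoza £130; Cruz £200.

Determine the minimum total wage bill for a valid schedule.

Nov 10 can only be covered by Zhao and Mendoza, so that assignment is forced.
Nov 12 can only be covered by Mendoza, so that assignment is forced.
Nov 13 can only be covered by Cruz, so that assignment is forced.
Picking the cheapest available operator for each shift independently would cost £1350, but that ignores the shift limits.
An optimal schedule: Nov 10→Zhao+Mendoza, Nov 11→Zhao, Nov 12→Mendoza, Nov 13→Cruz, Nov 14→Ito, Nov 15→Ito+Singh, Nov 16→Singh.
Total: 160 + 130 + 160 + 130 + 200 + 170 + 170 + 140 + 140 = £1400.

£1400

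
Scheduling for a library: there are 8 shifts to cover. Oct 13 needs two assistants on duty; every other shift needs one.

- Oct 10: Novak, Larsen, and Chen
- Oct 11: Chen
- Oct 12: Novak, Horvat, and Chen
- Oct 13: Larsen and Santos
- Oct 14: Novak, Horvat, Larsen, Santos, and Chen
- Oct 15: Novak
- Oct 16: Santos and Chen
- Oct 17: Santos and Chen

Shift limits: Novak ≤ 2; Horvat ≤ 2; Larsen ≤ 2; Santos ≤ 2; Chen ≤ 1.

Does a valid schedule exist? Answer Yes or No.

No

Total capacity is 9 and 9 slots are needed, so capacity alone doesn't rule it out.
Shifts {Oct 11, Oct 13, Oct 16, Oct 17} need 5 worker-slots in total, but the assistants available for any of those shifts (Larsen, Santos, and Chen) can supply at most 4 among them. So no valid schedule exists.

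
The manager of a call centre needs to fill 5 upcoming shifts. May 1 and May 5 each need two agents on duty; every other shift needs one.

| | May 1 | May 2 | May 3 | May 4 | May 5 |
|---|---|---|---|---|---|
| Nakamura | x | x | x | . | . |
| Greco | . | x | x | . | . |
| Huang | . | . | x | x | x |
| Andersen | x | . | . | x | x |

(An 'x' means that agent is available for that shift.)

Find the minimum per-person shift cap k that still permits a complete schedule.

2

With 4 agents and 7 worker-slots to fill, someone must work at least ⌈7/4⌉ = 2 shifts, so k ≥ 2.
k = 2 works: May 1→Nakamura+Andersen, May 2→Nakamura, May 3→Greco, May 4→Huang, May 5→Huang+Andersen.
Loads: Nakamura 2, Greco 1, Huang 2, Andersen 2 — all ≤ 2.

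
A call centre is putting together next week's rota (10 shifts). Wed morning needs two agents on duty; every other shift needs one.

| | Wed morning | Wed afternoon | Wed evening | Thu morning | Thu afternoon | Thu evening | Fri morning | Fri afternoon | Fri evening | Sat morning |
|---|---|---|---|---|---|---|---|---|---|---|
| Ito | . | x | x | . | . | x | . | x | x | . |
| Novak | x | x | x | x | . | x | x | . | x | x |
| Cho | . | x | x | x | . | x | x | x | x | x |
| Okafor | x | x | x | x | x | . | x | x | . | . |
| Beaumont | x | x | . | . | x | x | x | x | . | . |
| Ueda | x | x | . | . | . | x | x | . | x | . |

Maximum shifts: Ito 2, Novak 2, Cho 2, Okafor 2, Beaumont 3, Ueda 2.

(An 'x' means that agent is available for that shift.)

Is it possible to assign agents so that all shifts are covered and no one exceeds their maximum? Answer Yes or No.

One valid schedule: Wed morning→Beaumont+Ueda, Wed afternoon→Beaumont, Wed evening→Ito, Thu morning→Novak, Thu afternoon→Okafor, Thu evening→Cho, Fri morning→Okafor, Fri afternoon→Ito, Fri evening→Cho, Sat morning→Novak.
Loads: Ito 2/2, Novak 2/2, Cho 2/2, Okafor 2/2, Beaumont 2/3, Ueda 1/2 — all within limits.

Yes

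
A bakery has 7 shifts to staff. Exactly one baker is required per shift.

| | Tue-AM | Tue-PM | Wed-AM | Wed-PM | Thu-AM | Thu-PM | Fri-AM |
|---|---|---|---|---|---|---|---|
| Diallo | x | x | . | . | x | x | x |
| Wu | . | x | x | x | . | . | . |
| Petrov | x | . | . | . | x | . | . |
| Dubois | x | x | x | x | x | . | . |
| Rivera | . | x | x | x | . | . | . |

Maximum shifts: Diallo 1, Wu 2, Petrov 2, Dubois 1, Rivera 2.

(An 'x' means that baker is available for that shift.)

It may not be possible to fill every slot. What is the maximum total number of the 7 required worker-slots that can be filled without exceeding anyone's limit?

6

Total capacity across all bakers is 1+2+2+1+2 = 8, and 7 slots are needed, so at most 7 can be filled.
Shifts {Thu-PM, Fri-AM} need 2 slots but only Diallo are available for them, supplying at most 1 — so at least 1 slot must go unfilled.
An assignment achieving 6: Tue-AM→Petrov, Tue-PM→Dubois, Wed-AM→Wu, Wed-PM→Wu, Thu-AM→Petrov, Thu-PM→Diallo.
Loads: Diallo 1/1, Wu 2/2, Petrov 2/2, Dubois 1/1, Rivera 0/2.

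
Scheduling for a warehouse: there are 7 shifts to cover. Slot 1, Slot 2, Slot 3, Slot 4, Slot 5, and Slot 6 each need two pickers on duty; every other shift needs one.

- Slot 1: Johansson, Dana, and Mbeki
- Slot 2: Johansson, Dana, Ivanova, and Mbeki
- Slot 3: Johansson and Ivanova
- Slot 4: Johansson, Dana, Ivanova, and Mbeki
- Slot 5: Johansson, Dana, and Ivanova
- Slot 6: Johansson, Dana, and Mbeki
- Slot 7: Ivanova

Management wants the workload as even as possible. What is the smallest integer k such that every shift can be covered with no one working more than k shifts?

4

With 4 pickers and 13 worker-slots to fill, someone must work at least ⌈13/4⌉ = 4 shifts, so k ≥ 4.
k = 4 works: Slot 1→Johansson+Dana, Slot 2→Dana+Ivanova, Slot 3→Johansson+Ivanova, Slot 4→Ivanova+Mbeki, Slot 5→Johansson+Dana, Slot 6→Johansson+Dana, Slot 7→Ivanova.
Loads: Johansson 4, Dana 4, Ivanova 4, Mbeki 1 — all ≤ 4.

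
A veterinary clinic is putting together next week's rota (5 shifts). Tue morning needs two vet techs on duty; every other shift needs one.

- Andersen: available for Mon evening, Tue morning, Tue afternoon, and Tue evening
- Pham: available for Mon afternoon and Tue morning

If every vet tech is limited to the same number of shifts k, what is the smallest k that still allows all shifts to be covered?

4

With 2 vet techs and 6 worker-slots to fill, someone must work at least ⌈6/2⌉ = 3 shifts, so k ≥ 3.
k = 3 fails: Shifts {Mon evening, Tue morning, Tue afternoon, Tue evening} need 5 worker-slots in total, but the vet techs available for any of those shifts (Andersen and Pham) can supply at most 4 among them. So no valid schedule exists.
k = 4 works: Mon afternoon→Pham, Mon evening→Andersen, Tue morning→Andersen+Pham, Tue afternoon→Andersen, Tue evening→Andersen.
Loads: Andersen 4, Pham 2 — all ≤ 4.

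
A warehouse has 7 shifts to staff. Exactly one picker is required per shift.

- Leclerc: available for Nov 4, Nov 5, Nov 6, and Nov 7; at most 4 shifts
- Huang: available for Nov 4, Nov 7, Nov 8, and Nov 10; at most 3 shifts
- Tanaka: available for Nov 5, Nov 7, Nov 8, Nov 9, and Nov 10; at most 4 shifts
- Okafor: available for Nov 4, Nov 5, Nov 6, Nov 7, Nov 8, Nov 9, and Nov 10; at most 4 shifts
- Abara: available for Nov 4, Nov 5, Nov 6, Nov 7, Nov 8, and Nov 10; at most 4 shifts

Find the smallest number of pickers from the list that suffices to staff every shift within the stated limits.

2

7 slots to fill and no one can take more than 4, so at least ⌈7/4⌉ = 2 pickers are needed.
Leclerc and Tanaka alone can cover everything: Nov 4→Leclerc, Nov 5→Leclerc, Nov 6→Leclerc, Nov 7→Leclerc, Nov 8→Tanaka, Nov 9→Tanaka, Nov 10→Tanaka.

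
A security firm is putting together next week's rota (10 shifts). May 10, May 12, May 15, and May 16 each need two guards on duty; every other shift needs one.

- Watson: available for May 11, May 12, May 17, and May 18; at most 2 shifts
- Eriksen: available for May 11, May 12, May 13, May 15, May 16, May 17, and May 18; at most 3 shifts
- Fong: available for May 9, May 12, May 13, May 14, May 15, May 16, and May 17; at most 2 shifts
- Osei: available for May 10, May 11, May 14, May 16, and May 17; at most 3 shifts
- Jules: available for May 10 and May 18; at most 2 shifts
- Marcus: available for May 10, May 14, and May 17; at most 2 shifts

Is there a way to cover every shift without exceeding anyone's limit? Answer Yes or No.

No

Total capacity is 14 and 14 slots are needed, so capacity alone doesn't rule it out.
Shifts {May 9, May 12, May 13, May 15, May 16} need 8 worker-slots in total, but the guards available for any of those shifts (Watson, Eriksen, Fong, and Osei) can supply at most 7 among them. So no valid schedule exists.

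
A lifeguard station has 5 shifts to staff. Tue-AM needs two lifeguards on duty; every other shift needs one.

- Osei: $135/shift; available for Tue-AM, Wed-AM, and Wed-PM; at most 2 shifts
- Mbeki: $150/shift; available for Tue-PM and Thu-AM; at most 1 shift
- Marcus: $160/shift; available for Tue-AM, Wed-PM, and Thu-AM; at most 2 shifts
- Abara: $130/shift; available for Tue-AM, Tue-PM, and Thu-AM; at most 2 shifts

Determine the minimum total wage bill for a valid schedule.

Wed-AM can only be covered by Osei, so that assignment is forced.
Picking the cheapest available lifeguard for each shift independently would cost $795, but that ignores the shift limits.
An optimal schedule: Tue-AM→Abara+Marcus, Tue-PM→Abara, Wed-AM→Osei, Wed-PM→Osei, Thu-AM→Mbeki.
Total: 130 + 160 + 130 + 135 + 135 + 150 = $840.

$840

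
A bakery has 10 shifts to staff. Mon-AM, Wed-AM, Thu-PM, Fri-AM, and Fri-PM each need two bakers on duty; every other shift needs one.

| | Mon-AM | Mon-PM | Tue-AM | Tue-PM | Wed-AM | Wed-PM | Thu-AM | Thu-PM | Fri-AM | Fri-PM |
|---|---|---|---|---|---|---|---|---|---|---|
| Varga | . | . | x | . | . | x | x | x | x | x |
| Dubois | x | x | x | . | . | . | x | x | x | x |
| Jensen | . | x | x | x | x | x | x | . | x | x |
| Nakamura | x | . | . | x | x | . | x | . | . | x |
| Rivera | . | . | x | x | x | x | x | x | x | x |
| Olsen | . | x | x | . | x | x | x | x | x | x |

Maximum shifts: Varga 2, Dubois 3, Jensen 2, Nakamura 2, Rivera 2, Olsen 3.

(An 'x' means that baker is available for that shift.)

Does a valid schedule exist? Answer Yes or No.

Total capacity is 2+3+2+2+2+3 = 14 but 15 worker-slots are needed — infeasible.

No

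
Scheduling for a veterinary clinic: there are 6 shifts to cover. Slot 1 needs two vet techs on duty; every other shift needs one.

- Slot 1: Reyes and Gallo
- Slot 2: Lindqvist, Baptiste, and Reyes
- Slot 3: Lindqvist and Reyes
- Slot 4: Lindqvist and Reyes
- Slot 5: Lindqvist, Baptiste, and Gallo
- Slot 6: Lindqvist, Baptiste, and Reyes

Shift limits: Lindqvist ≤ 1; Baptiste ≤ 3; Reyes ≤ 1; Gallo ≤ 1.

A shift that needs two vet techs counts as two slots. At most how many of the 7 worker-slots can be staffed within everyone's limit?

6

Total capacity across all vet techs is 1+3+1+1 = 6, and 7 slots are needed, so at most 6 can be filled.
An assignment achieving 6: Slot 1→Reyes+Gallo, Slot 2→Baptiste, Slot 3→Lindqvist, Slot 5→Baptiste, Slot 6→Baptiste.
Loads: Lindqvist 1/1, Baptiste 3/3, Reyes 1/1, Gallo 1/1.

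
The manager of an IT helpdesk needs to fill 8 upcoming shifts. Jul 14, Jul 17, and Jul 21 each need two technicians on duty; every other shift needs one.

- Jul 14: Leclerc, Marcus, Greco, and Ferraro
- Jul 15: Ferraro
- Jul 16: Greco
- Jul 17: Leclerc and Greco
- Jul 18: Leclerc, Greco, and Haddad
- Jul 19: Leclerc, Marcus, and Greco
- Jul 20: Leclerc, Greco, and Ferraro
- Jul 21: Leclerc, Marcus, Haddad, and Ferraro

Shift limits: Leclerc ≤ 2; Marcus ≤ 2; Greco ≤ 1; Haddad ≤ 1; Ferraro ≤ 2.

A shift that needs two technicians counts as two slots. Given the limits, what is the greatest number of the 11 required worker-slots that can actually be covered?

8

Total capacity across all technicians is 2+2+1+1+2 = 8, and 11 slots are needed, so at most 8 can be filled.
An assignment achieving 8: Jul 14→Marcus, Jul 15→Ferraro, Jul 16→Greco, Jul 17→Leclerc, Jul 18→Leclerc, Jul 19→Marcus, Jul 20→Ferraro, Jul 21→Haddad.
Loads: Leclerc 2/2, Marcus 2/2, Greco 1/1, Haddad 1/1, Ferraro 2/2.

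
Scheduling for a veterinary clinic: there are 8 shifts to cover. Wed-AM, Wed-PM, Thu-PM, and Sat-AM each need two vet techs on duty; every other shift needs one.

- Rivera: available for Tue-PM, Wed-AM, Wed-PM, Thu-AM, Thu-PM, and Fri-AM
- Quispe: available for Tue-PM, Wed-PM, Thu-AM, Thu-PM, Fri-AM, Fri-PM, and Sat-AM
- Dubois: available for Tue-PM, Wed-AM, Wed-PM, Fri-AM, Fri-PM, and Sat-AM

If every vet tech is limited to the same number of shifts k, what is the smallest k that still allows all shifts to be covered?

With 3 vet techs and 12 worker-slots to fill, someone must work at least ⌈12/3⌉ = 4 shifts, so k ≥ 4.
k = 4 works: Tue-PM→Rivera, Wed-AM→Rivera+Dubois, Wed-PM→Quispe+Dubois, Thu-AM→Rivera, Thu-PM→Rivera+Quispe, Fri-AM→Dubois, Fri-PM→Quispe, Sat-AM→Quispe+Dubois.
Loads: Rivera 4, Quispe 4, Dubois 4 — all ≤ 4.

4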